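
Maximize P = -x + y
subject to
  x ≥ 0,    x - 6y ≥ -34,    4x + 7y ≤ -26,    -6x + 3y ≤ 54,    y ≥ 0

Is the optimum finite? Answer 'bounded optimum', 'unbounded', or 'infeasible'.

infeasible

The boundaries x = 0 and x - 6y = -34 meet at (0, 17/3), but that point violates 4x + 7y ≤ -26. Every candidate vertex is excluded by some other constraint, so the feasible region is empty.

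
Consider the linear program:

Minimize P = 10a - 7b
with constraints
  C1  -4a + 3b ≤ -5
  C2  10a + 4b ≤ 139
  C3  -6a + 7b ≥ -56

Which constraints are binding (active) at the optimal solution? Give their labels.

C1 and C3

Vertices and P = 10a - 7b:
  (19/2, 11) → P = 18
  (-133/10, -97/5) → P = 14/5
  (1197/94, 137/47) → P = 5026/47

The minimum is at (-133/10, -97/5). Substituting into each constraint, equality holds for C1 and C3; the remaining constraints have slack.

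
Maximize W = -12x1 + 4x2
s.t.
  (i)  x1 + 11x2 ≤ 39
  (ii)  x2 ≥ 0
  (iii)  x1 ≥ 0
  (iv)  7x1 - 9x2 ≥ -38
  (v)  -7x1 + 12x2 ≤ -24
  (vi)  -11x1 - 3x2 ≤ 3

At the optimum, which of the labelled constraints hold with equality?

(ii) and (v)

Corner points and W = -12x1 + 4x2:
  (39, 0) → W = -468
  (732/89, 249/89) → W = -7788/89
  (24/7, 0) → W = -288/7

The maximum is at (24/7, 0). Substituting into each constraint, equality holds for (ii) and (v); the remaining constraints have slack.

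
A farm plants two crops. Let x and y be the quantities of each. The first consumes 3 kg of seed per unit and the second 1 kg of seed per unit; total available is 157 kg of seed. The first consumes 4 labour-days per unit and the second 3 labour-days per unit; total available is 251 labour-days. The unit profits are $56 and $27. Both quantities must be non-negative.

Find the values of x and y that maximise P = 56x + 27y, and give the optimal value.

x = 44, y = 25, maximum P = 3139

The optimum lies where 3x + y = 157 and 4x + 3y = 251.
Solving simultaneously gives x = 44, y = 25.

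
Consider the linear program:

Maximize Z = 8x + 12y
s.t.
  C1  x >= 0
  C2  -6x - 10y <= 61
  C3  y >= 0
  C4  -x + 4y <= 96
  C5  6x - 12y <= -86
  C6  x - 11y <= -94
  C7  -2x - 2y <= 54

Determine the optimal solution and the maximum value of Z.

x = 202/3, y = 245/6, maximum Z = 3086/3

Extreme points and Z = 8x + 12y:
  (0, 24) → Z = 288
  (0, 94/11) → Z = 1128/11
  (202/3, 245/6) → Z = 3086/3
  (91/27, 239/27) → Z = 3596/27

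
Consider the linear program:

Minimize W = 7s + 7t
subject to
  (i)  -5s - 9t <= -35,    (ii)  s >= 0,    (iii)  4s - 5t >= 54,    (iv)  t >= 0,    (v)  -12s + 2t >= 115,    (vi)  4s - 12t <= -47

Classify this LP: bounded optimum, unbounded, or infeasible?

infeasible

The boundaries s = 0 and -12s + 2t = 115 meet at (0, 115/2), but that point violates 4s - 5t ≥ 54. Every candidate vertex is excluded by some other constraint, so the feasible region is empty.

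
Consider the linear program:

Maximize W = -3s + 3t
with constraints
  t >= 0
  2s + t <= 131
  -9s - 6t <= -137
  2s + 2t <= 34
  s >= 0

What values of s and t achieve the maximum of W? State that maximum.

s = 35/3, t = 16/3, maximum W = -19

Corner points and W = -3s + 3t:
  (137/9, 0) → W = -137/3
  (17, 0) → W = -51
  (35/3, 16/3) → W = -19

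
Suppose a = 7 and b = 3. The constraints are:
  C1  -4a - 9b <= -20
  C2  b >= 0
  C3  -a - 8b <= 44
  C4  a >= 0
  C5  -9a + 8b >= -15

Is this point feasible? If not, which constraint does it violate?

Constraint C5: -9a + 8b = -39, which is not ≥ -15. All other constraints are satisfied.

not feasible — violates C5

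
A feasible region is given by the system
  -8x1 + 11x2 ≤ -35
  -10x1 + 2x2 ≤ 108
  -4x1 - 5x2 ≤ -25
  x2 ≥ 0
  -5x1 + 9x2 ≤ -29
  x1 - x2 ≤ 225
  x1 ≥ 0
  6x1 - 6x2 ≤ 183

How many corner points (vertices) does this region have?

Intersecting each pair of boundary lines and keeping only the points that satisfy every inequality leaves:
  (25/4, 0)
  (370/61, 9/61)
  (61/2, 0)
  (491/8, 247/8)

4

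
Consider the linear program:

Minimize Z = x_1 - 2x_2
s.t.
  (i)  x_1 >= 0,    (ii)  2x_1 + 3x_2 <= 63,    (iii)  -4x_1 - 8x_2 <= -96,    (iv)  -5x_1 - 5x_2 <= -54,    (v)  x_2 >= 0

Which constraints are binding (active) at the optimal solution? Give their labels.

Extreme points and Z = x_1 - 2x_2:
  (0, 21) → Z = -42
  (0, 12) → Z = -24
  (63/2, 0) → Z = 63/2
  (24, 0) → Z = 24

The minimum is at (0, 21). Substituting into each constraint, equality holds for (i) and (ii); the remaining constraints have slack.

(i) and (ii)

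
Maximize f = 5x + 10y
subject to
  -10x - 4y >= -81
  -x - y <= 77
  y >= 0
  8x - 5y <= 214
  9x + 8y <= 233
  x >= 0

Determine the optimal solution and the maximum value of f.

x = 0, y = 81/4, maximum f = 405/2

Vertices and f = 5x + 10y:
  (81/10, 0) → f = 81/2
  (0, 81/4) → f = 405/2
  (0, 0) → f = 0

The optimum lies where -10x - 4y = -81 and x = 0.
Solving simultaneously gives x = 0, y = 81/4.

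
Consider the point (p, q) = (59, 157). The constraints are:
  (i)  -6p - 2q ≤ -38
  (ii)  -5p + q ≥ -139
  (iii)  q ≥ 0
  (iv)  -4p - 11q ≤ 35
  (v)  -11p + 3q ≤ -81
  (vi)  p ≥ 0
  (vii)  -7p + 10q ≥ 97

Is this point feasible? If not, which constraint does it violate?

feasible

(i): -668 ≤ -38 ✓
(ii): -138 ≥ -139 ✓
(iii): 157 ≥ 0 ✓
(iv): -1963 ≤ 35 ✓
(v): -178 ≤ -81 ✓
(vi): 59 ≥ 0 ✓
(vii): 1157 ≥ 97 ✓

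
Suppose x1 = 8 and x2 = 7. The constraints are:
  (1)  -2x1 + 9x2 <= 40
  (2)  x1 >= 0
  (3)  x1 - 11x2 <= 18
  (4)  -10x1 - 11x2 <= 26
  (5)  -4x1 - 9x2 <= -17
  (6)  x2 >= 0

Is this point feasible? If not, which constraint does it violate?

not feasible — violates (1)

Constraint (1): -2x1 + 9x2 = 47, which is not ≤ 40. All other constraints are satisfied.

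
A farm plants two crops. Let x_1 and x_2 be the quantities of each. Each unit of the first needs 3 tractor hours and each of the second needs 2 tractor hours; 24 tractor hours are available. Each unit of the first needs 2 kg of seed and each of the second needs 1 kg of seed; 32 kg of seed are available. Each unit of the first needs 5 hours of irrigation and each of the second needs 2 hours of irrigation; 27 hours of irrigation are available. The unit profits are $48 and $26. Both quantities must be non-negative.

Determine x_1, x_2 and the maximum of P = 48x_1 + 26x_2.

Feasible corners and P = 48x_1 + 26x_2:
  (0, 0) → P = 0
  (0, 12) → P = 312
  (27/5, 0) → P = 1296/5
  (3/2, 39/4) → P = 651/2

The binding constraints are 3x_1 + 2x_2 = 24 and 5x_1 + 2x_2 = 27.
Solving simultaneously gives x_1 = 3/2, x_2 = 39/4.

x_1 = 3/2, x_2 = 39/4, maximum P = 651/2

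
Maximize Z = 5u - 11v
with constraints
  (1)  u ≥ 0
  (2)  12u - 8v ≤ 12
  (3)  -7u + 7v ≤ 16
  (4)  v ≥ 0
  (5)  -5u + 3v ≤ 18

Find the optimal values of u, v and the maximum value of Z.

u = 1, v = 0, maximum Z = 5

Corner points and Z = 5u - 11v:
  (0, 16/7) → Z = -176/7
  (0, 0) → Z = 0
  (53/7, 69/7) → Z = -494/7
  (1, 0) → Z = 5

The binding constraints are 12u - 8v = 12 and v = 0.
Solving simultaneously gives u = 1, v = 0.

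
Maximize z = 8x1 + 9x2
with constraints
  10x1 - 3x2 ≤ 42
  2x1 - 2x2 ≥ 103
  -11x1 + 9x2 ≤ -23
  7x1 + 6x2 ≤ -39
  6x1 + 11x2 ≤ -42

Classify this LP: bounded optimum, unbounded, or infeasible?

Extreme points and z = 8x1 + 9x2:
  (-225/14, -473/7) → z = -5157/7
  (-881/4, -1087/4) → z = -16831/4
The feasible region has finitely many vertices and no improving ray; the maximum is -5157/7 at (-225/14, -473/7).

bounded optimum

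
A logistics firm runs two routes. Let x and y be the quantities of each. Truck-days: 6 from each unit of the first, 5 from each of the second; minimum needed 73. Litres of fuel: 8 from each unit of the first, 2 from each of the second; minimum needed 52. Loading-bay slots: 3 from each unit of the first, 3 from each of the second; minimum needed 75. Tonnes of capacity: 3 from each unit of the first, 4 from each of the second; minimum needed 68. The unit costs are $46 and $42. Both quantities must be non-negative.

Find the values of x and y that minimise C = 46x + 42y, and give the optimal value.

x = 1/3, y = 74/3, minimum C = 3154/3

Feasible corners and C = 46x + 42y:
  (0, 26) → C = 1092
  (25, 0) → C = 1150
  (1/3, 74/3) → C = 3154/3
The feasible region is unbounded (it extends along (0, 1), (1, 0)), but C strictly increases along every unbounded feasible direction, so there is no improving ray and the minimum is attained at a vertex.

At the optimal vertex, 8x + 2y = 52 and 3x + 3y = 75.
Solving simultaneously gives x = 1/3, y = 74/3.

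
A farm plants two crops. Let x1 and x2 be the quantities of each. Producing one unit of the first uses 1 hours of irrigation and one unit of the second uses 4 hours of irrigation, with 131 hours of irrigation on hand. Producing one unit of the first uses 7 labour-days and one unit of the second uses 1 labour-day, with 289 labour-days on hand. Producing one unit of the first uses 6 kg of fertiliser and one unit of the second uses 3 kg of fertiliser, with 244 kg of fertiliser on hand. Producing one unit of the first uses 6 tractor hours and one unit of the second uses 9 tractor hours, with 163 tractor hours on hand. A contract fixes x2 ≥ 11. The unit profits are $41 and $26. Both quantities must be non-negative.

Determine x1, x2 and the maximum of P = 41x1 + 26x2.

Vertices and P = 41x1 + 26x2:
  (0, 163/9) → P = 4238/9
  (0, 11) → P = 286
  (32/3, 11) → P = 2170/3

The optimum lies where 6x1 + 9x2 = 163 and x2 = 11.
Solving simultaneously gives x1 = 32/3, x2 = 11.

x1 = 32/3, x2 = 11, maximum P = 2170/3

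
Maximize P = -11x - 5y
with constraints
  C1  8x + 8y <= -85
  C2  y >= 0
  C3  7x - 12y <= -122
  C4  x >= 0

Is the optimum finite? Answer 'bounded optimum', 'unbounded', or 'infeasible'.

The boundaries 8x + 8y = -85 and 7x - 12y = -122 meet at (-499/38, 381/152), but that point violates x ≥ 0. Every candidate vertex is excluded by some other constraint, so the feasible region is empty.

infeasible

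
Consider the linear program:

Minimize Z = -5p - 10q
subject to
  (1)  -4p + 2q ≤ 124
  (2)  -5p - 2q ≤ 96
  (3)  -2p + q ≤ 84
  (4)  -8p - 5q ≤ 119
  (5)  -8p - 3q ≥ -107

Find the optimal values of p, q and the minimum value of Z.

Corner points and Z = -5p - 10q:
  (-143/6, 43/3) → Z = -145/6
  (-79/14, 355/7) → Z = -6705/14
  (223/4, -113) → Z = 3405/4

At the optimal vertex, -4p + 2q = 124 and -8p - 3q = -107.
Solving simultaneously gives p = -79/14, q = 355/7.

p = -79/14, q = 355/7, minimum Z = -6705/14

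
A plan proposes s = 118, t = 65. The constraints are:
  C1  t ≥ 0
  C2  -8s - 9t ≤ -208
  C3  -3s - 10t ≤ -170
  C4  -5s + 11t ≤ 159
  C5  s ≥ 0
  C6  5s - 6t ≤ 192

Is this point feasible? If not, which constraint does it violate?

Constraint C6: 5s - 6t = 200, which is not ≤ 192. All other constraints are satisfied.

not feasible — violates C6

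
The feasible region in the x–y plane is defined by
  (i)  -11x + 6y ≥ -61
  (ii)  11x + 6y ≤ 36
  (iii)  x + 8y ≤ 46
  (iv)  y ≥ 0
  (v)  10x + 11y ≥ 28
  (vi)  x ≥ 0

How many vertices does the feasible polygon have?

5

Pairwise boundary intersections that survive every other constraint:
  (6/41, 235/41)
  (36/11, 0)
  (0, 23/4)
  (14/5, 0)
  (0, 28/11)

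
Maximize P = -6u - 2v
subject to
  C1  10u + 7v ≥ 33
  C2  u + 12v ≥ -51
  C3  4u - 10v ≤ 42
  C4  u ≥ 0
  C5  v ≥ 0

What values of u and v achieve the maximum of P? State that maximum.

u = 0, v = 33/7, maximum P = -66/7

Extreme points and P = -6u - 2v:
  (0, 33/7) → P = -66/7
  (33/10, 0) → P = -99/5
  (21/2, 0) → P = -63
The feasible region is unbounded (it extends along (0, 1), (5, 2)), but P strictly decreases along every unbounded feasible direction, so there is no improving ray and the maximum is attained at a vertex.

The optimum lies where 10u + 7v = 33 and u = 0.
Solving simultaneously gives u = 0, v = 33/7.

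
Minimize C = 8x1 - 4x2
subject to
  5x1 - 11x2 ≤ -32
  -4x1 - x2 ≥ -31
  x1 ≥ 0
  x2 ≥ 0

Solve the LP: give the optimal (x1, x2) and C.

x1 = 0, x2 = 31, minimum C = -124

Corner points and C = 8x1 - 4x2:
  (309/49, 283/49) → C = 1340/49
  (0, 32/11) → C = -128/11
  (0, 31) → C = -124

The optimum lies where -4x1 - x2 = -31 and x1 = 0.
Solving simultaneously gives x1 = 0, x2 = 31.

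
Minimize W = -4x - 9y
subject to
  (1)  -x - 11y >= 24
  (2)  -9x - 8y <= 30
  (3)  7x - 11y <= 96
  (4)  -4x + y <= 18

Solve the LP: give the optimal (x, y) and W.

The optimum lies where -x - 11y = 24 and 7x - 11y = 96.
Solving simultaneously gives x = 9, y = -3.

x = 9, y = -3, minimum W = -9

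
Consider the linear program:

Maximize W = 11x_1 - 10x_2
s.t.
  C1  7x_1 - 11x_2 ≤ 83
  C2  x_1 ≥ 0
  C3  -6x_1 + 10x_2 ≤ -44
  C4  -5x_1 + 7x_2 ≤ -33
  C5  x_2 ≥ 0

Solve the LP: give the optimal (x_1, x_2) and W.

Feasible corners and W = 11x_1 - 10x_2:
  (173/2, 95/2) → W = 953/2
  (83/7, 0) → W = 913/7
  (22/3, 0) → W = 242/3

x_1 = 173/2, x_2 = 95/2, maximum W = 953/2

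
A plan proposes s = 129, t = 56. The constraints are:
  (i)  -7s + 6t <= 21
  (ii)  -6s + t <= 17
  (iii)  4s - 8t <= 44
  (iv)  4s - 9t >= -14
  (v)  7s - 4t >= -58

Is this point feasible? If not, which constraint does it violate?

Constraint (iii): 4s - 8t = 68, which is not ≤ 44. All other constraints are satisfied.

not feasible — violates (iii)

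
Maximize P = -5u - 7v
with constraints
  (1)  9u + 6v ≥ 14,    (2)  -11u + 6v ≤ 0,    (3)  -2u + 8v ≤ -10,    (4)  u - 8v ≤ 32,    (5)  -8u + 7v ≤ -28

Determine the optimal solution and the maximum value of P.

u = 152/39, v = -137/39, maximum P = 199/39

The feasible region is unbounded (it extends along (8, 1), (4, 1)), but P strictly decreases along every unbounded feasible direction, so there is no improving ray and the maximum is attained at a vertex.

The optimum lies where 9u + 6v = 14 and u - 8v = 32.
Solving simultaneously gives u = 152/39, v = -137/39.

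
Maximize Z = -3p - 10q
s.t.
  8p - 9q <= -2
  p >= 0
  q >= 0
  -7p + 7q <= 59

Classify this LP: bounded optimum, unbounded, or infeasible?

Feasible corners and Z = -3p - 10q:
  (0, 2/9) → Z = -20/9
  (0, 59/7) → Z = -590/7
The feasible region has finitely many vertices and no improving ray; the maximum is -20/9 at (0, 2/9).

bounded optimum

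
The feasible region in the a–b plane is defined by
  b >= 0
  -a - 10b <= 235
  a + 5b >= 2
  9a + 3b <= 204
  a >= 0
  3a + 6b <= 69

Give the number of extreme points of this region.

5

The feasible vertices (each the meet of two boundaries and inside every other half-plane) are:
  (2, 0)
  (68/3, 0)
  (0, 2/5)
  (113/5, 1/5)
  (0, 23/2)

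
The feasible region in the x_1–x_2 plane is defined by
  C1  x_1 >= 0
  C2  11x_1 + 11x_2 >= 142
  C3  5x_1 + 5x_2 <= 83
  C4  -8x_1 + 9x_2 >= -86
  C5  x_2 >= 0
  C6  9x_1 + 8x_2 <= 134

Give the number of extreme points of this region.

The feasible vertices (each the meet of two boundaries and inside every other half-plane) are:
  (0, 142/11)
  (0, 83/5)
  (2224/187, 190/187)
  (6/5, 77/5)
  (1894/145, 298/145)

5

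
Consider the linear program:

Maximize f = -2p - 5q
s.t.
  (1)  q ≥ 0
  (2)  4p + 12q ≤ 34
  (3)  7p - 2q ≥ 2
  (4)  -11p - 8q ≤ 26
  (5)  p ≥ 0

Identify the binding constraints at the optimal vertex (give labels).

Corner points and f = -2p - 5q:
  (17/2, 0) → f = -17
  (2/7, 0) → f = -4/7
  (1, 5/2) → f = -29/2

The maximum is at (2/7, 0). Substituting into each constraint, equality holds for (1) and (3); the remaining constraints have slack.

(1) and (3)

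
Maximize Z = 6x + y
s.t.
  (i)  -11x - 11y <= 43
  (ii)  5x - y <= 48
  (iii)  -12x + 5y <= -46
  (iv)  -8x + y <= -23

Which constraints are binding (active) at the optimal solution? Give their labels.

Extreme points and Z = 6x + y:
  (485/66, -743/66) → Z = 197/6
  (70/33, -199/33) → Z = 221/33
  (194/13, 346/13) → Z = 1510/13
  (69/28, -23/7) → Z = 23/2

The maximum is at (194/13, 346/13). Substituting into each constraint, equality holds for (ii) and (iii); the remaining constraints have slack.

(ii) and (iii)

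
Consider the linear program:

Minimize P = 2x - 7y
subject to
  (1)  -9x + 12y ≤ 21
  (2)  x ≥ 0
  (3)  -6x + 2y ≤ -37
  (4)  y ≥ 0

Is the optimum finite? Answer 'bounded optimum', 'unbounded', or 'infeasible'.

From the feasible point (9, 17/2), moving in the direction (12, 9) keeps every constraint satisfied while P decreases without bound.

unbounded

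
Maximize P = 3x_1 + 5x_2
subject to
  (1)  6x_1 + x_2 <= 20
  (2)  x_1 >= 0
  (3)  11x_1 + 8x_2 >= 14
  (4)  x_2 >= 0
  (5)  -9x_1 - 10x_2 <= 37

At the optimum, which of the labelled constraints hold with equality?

Extreme points and P = 3x_1 + 5x_2:
  (0, 20) → P = 100
  (10/3, 0) → P = 10
  (0, 7/4) → P = 35/4
  (14/11, 0) → P = 42/11

The maximum is at (0, 20). Substituting into each constraint, equality holds for (1) and (2); the remaining constraints have slack.

(1) and (2)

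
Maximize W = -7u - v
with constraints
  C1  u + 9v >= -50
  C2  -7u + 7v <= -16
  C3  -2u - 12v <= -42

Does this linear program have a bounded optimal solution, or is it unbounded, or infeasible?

Corner points and W = -7u - v:
  (163, -71/3) → W = -3352/3
  (243/49, 131/49) → W = -1832/49
The feasible region has finitely many vertices and no improving ray; the maximum is -1832/49 at (243/49, 131/49).

bounded optimum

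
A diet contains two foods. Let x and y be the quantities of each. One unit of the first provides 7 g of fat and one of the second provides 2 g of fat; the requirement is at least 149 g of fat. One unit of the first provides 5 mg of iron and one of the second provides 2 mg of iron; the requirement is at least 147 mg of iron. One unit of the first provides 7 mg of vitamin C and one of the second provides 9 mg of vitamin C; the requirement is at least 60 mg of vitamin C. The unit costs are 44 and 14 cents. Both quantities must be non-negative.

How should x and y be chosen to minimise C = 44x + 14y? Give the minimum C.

x = 1, y = 71, minimum C = 1038

Corner points and C = 44x + 14y:
  (0, 149/2) → C = 1043
  (147/5, 0) → C = 6468/5
  (1, 71) → C = 1038
The feasible region is unbounded (it extends along (0, 1), (1, 0)), but C strictly increases along every unbounded feasible direction, so there is no improving ray and the minimum is attained at a vertex.

At the optimal vertex, 7x + 2y = 149 and 5x + 2y = 147.
Solving simultaneously gives x = 1, y = 71.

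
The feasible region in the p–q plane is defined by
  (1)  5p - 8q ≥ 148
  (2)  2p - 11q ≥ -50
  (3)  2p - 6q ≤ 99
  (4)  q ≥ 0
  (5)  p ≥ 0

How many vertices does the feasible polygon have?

Intersecting each pair of boundary lines and keeping only the points that satisfy every inequality leaves:
  (52, 14)
  (148/5, 0)
  (1389/10, 149/5)
  (99/2, 0)

4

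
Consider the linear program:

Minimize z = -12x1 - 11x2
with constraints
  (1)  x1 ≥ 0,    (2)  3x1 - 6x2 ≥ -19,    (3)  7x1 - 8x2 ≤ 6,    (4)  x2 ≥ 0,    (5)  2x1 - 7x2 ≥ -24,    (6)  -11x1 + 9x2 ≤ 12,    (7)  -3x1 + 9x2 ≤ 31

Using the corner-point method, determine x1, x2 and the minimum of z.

x1 = 78/11, x2 = 60/11, minimum z = -1596/11

Corner points and z = -12x1 - 11x2:
  (0, 0) → z = 0
  (0, 4/3) → z = -44/3
  (6/7, 0) → z = -72/7
  (78/11, 60/11) → z = -1596/11
  (132/59, 240/59) → z = -4224/59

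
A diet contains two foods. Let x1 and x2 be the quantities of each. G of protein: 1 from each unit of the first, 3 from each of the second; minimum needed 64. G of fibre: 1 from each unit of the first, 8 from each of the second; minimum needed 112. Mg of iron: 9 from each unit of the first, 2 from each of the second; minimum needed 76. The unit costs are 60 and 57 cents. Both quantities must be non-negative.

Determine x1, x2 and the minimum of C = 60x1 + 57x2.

x1 = 4, x2 = 20, minimum C = 1380

Extreme points and C = 60x1 + 57x2:
  (0, 38) → C = 2166
  (112, 0) → C = 6720
  (176/5, 48/5) → C = 13296/5
  (4, 20) → C = 1380
The feasible region is unbounded (it extends along (0, 1), (1, 0)), but C strictly increases along every unbounded feasible direction, so there is no improving ray and the minimum is attained at a vertex.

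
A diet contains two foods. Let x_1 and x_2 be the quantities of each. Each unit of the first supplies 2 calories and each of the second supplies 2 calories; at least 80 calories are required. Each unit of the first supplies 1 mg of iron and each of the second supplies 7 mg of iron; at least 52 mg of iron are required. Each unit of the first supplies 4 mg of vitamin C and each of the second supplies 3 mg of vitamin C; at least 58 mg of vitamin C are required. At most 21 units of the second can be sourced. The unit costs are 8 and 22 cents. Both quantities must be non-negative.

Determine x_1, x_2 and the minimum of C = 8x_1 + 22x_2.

Corner points and C = 8x_1 + 22x_2:
  (52, 0) → C = 416
  (38, 2) → C = 348
  (19, 21) → C = 614
The feasible region is unbounded (it extends along (1, 0)), but C strictly increases along every unbounded feasible direction, so there is no improving ray and the minimum is attained at a vertex.

At the optimal vertex, 2x_1 + 2x_2 = 80 and x_1 + 7x_2 = 52.
Solving simultaneously gives x_1 = 38, x_2 = 2.

x_1 = 38, x_2 = 2, minimum C = 348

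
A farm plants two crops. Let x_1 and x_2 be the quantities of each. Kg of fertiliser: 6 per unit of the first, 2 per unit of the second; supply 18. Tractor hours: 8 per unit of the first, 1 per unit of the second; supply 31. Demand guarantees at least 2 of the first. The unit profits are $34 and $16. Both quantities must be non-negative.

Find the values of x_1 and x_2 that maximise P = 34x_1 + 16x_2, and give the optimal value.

x_1 = 2, x_2 = 3, maximum P = 116

Extreme points and P = 34x_1 + 16x_2:
  (3, 0) → P = 102
  (2, 0) → P = 68
  (2, 3) → P = 116

The optimum lies where 6x_1 + 2x_2 = 18 and x_1 = 2.
Solving simultaneously gives x_1 = 2, x_2 = 3.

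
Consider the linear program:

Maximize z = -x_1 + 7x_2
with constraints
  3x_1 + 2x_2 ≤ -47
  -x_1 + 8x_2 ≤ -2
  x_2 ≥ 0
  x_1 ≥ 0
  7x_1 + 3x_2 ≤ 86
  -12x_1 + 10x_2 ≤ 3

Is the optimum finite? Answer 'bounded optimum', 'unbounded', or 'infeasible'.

infeasible

The boundaries 3x_1 + 2x_2 = -47 and x_1 = 0 meet at (0, -47/2), but that point violates x_2 ≥ 0. Every candidate vertex is excluded by some other constraint, so the feasible region is empty.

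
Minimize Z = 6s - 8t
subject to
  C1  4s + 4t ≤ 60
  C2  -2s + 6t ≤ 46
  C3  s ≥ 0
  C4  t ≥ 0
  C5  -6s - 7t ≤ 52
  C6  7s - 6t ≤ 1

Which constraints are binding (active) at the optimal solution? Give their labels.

Vertices and Z = 6s - 8t:
  (11/2, 19/2) → Z = -43
  (7, 8) → Z = -22
  (0, 23/3) → Z = -184/3
  (0, 0) → Z = 0
  (1/7, 0) → Z = 6/7

The minimum is at (0, 23/3). Substituting into each constraint, equality holds for C2 and C3; the remaining constraints have slack.

C2 and C3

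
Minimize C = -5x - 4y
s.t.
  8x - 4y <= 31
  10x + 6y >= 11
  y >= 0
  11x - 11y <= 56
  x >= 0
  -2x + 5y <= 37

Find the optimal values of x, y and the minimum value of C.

x = 303/32, y = 179/16, minimum C = -2947/32

Vertices and C = -5x - 4y:
  (31/8, 0) → C = -155/8
  (303/32, 179/16) → C = -2947/32
  (11/10, 0) → C = -11/2
  (0, 11/6) → C = -22/3
  (0, 37/5) → C = -148/5

At the optimal vertex, 8x - 4y = 31 and -2x + 5y = 37.
Solving simultaneously gives x = 303/32, y = 179/16.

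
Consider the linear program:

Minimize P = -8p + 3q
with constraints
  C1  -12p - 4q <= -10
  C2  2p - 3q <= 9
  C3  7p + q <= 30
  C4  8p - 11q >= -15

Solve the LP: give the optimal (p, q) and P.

p = 99/23, q = -3/23, minimum P = -801/23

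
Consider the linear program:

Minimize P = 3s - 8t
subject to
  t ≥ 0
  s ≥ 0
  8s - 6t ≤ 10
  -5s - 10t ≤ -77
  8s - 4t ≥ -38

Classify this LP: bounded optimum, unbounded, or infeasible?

unbounded

From the feasible point (0, 77/10), moving in the direction (6, 8) keeps every constraint satisfied while P decreases without bound.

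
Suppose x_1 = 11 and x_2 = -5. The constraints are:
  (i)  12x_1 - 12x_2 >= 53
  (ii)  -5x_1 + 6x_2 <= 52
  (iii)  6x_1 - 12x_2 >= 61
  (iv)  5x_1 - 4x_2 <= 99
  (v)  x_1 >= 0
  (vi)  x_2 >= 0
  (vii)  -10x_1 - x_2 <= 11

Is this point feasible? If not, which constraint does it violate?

Constraint (vi): x_2 = -5, which is not ≥ 0. All other constraints are satisfied.

not feasible — violates (vi)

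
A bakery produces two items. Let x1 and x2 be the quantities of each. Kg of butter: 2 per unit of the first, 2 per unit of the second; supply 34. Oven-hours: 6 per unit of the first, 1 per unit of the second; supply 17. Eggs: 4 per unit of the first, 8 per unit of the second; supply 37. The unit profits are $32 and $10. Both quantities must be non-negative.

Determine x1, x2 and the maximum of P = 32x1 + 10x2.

The binding constraints are 6x1 + x2 = 17 and 4x1 + 8x2 = 37.
Solving simultaneously gives x1 = 9/4, x2 = 7/2.

x1 = 9/4, x2 = 7/2, maximum P = 107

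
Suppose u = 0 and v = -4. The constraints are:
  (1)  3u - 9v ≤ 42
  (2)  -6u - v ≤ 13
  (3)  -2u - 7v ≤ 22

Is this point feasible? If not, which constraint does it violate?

not feasible — violates (3)

Constraint (3): -2u - 7v = 28, which is not ≤ 22. All other constraints are satisfied.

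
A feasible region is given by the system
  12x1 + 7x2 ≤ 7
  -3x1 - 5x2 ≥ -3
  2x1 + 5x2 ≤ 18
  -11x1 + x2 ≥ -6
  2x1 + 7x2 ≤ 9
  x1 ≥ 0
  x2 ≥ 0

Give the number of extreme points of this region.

The feasible vertices (each the meet of two boundaries and inside every other half-plane) are:
  (14/39, 5/13)
  (49/89, 5/89)
  (0, 3/5)
  (6/11, 0)
  (0, 0)

5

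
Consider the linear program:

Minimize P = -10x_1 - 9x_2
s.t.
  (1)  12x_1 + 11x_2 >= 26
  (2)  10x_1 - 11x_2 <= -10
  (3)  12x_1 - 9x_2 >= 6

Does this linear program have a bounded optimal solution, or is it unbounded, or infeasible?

From the feasible point (26/7, 30/7), moving in the direction (11, 10) keeps every constraint satisfied while P decreases without bound.

unbounded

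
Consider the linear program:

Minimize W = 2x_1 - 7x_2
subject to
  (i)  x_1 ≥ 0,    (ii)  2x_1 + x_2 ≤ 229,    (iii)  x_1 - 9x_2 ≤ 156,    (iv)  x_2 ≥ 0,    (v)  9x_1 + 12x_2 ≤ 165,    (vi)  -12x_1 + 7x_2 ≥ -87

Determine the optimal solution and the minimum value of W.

x_1 = 0, x_2 = 55/4, minimum W = -385/4

Feasible corners and W = 2x_1 - 7x_2:
  (0, 0) → W = 0
  (0, 55/4) → W = -385/4
  (29/4, 0) → W = 29/2
  (733/69, 133/23) → W = -1327/69

The binding constraints are x_1 = 0 and 9x_1 + 12x_2 = 165.
Solving simultaneously gives x_1 = 0, x_2 = 55/4.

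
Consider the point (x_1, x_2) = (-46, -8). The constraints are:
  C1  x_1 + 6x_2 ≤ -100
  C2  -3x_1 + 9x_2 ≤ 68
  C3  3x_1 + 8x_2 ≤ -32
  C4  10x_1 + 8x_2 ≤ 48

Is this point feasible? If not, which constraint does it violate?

not feasible — violates C1

Constraint C1: x_1 + 6x_2 = -94, which is not ≤ -100. All other constraints are satisfied.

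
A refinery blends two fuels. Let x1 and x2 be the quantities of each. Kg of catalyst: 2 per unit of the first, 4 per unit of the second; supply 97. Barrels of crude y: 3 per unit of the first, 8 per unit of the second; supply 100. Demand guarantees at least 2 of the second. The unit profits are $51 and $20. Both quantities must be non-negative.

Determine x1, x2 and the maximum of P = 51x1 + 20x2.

x1 = 28, x2 = 2, maximum P = 1468

Corner points and P = 51x1 + 20x2:
  (0, 25/2) → P = 250
  (0, 2) → P = 40
  (28, 2) → P = 1468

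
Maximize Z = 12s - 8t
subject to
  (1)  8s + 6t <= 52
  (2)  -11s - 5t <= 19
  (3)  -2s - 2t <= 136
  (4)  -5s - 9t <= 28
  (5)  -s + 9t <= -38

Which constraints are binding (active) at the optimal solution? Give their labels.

(1) and (4)

Corner points and Z = 12s - 8t:
  (106/7, -242/21) → Z = 5752/21
  (116/13, -42/13) → Z = 1728/13
  (5/3, -109/27) → Z = 1412/27

The maximum is at (106/7, -242/21). Substituting into each constraint, equality holds for (1) and (4); the remaining constraints have slack.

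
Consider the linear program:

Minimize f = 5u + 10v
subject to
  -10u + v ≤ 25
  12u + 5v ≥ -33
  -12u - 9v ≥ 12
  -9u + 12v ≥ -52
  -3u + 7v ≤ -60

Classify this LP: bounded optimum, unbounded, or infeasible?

The boundaries -10u + v = 25 and 12u + 5v = -33 meet at (-79/31, -15/31), but that point violates -3u + 7v ≤ -60. Every candidate vertex is excluded by some other constraint, so the feasible region is empty.

infeasible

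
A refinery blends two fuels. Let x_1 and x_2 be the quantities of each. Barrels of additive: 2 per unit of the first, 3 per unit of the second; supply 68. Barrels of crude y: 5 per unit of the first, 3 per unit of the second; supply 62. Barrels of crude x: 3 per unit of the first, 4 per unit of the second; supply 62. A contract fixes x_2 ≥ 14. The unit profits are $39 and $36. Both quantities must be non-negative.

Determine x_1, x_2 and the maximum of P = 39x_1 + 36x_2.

Feasible corners and P = 39x_1 + 36x_2:
  (0, 31/2) → P = 558
  (0, 14) → P = 504
  (2, 14) → P = 582

The binding constraints are 3x_1 + 4x_2 = 62 and x_2 = 14.
Solving simultaneously gives x_1 = 2, x_2 = 14.

x_1 = 2, x_2 = 14, maximum P = 582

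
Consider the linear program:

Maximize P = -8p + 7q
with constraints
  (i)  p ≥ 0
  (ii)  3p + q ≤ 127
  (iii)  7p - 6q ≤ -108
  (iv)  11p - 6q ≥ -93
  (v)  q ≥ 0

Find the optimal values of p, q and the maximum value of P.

Extreme points and P = -8p + 7q:
  (654/25, 1213/25) → P = 3259/25
  (669/29, 1676/29) → P = 220
  (15/4, 179/8) → P = 1013/8

The optimum lies where 3p + q = 127 and 11p - 6q = -93.
Solving simultaneously gives p = 669/29, q = 1676/29.

p = 669/29, q = 1676/29, maximum P = 220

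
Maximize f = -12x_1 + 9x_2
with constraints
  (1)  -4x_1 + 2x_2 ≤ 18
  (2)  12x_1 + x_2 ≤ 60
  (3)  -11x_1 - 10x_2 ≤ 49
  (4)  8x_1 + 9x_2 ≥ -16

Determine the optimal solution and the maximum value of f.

x_1 = 51/14, x_2 = 114/7, maximum f = 720/7

Extreme points and f = -12x_1 + 9x_2:
  (51/14, 114/7) → f = 720/7
  (-97/26, 20/13) → f = 762/13
  (139/25, -168/25) → f = -636/5

At the optimal vertex, -4x_1 + 2x_2 = 18 and 12x_1 + x_2 = 60.
Solving simultaneously gives x_1 = 51/14, x_2 = 114/7.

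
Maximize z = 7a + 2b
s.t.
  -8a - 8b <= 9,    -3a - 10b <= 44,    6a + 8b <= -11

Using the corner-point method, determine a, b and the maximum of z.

Vertices and z = 7a + 2b:
  (131/28, -325/56) → z = 148/7
  (1, -17/8) → z = 11/4
  (121/18, -77/12) → z = 308/9

At the optimal vertex, -3a - 10b = 44 and 6a + 8b = -11.
Solving simultaneously gives a = 121/18, b = -77/12.

a = 121/18, b = -77/12, maximum z = 308/9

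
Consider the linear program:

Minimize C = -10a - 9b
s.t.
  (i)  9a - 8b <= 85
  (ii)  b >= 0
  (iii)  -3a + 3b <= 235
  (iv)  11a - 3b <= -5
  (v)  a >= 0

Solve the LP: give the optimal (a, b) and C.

a = 115/4, b = 1285/12, minimum C = -5005/4

Feasible corners and C = -10a - 9b:
  (115/4, 1285/12) → C = -5005/4
  (0, 235/3) → C = -705
  (0, 5/3) → C = -15

The optimum lies where -3a + 3b = 235 and 11a - 3b = -5.
Solving simultaneously gives a = 115/4, b = 1285/12.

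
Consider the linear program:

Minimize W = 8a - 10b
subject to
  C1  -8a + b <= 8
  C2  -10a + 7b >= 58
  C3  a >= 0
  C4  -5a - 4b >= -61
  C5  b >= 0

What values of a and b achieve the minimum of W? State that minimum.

The binding constraints are -8a + b = 8 and -5a - 4b = -61.
Solving simultaneously gives a = 29/37, b = 528/37.

a = 29/37, b = 528/37, minimum W = -5048/37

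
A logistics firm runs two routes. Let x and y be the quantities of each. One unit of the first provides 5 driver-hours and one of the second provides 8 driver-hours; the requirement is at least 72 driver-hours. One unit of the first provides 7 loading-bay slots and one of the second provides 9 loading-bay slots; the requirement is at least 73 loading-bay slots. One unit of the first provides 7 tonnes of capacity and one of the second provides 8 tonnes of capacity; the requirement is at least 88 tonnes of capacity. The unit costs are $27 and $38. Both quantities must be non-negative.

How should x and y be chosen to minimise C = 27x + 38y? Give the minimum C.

Extreme points and C = 27x + 38y:
  (0, 11) → C = 418
  (72/5, 0) → C = 1944/5
  (8, 4) → C = 368
The feasible region is unbounded (it extends along (0, 1), (1, 0)), but C strictly increases along every unbounded feasible direction, so there is no improving ray and the minimum is attained at a vertex.

At the optimal vertex, 5x + 8y = 72 and 7x + 8y = 88.
Solving simultaneously gives x = 8, y = 4.

x = 8, y = 4, minimum C = 368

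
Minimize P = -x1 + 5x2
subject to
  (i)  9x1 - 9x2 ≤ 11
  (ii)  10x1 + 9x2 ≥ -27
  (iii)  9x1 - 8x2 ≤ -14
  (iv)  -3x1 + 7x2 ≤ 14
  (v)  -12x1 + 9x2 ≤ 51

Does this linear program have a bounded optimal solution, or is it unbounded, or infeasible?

Corner points and P = -x1 + 5x2:
  (-342/161, -103/161) → P = -173/161
  (-315/97, 59/97) → P = 610/97
  (14/39, 28/13) → P = 406/39
The feasible region has finitely many vertices and no improving ray; the minimum is -173/161 at (-342/161, -103/161).

bounded optimum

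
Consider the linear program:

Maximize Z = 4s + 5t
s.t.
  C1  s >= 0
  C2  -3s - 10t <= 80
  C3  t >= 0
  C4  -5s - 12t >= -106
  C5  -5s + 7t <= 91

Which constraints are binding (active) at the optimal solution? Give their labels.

C3 and C4

Feasible corners and Z = 4s + 5t:
  (0, 0) → Z = 0
  (0, 53/6) → Z = 265/6
  (106/5, 0) → Z = 424/5

The maximum is at (106/5, 0). Substituting into each constraint, equality holds for C3 and C4; the remaining constraints have slack.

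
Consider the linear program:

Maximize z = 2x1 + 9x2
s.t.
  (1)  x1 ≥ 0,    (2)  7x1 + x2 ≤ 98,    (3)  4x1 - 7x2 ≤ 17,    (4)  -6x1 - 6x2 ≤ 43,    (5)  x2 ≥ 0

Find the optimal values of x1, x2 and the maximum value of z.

x1 = 0, x2 = 98, maximum z = 882

Extreme points and z = 2x1 + 9x2:
  (0, 98) → z = 882
  (0, 0) → z = 0
  (703/53, 273/53) → z = 3863/53
  (17/4, 0) → z = 17/2

At the optimal vertex, x1 = 0 and 7x1 + x2 = 98.
Solving simultaneously gives x1 = 0, x2 = 98.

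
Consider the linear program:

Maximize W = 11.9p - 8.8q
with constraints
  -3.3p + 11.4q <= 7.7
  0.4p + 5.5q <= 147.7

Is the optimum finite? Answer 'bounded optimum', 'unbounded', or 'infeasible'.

From the feasible point (164143/2271, 49049/2271), moving in the direction (5.5, -0.4) keeps every constraint satisfied while W increases without bound.

unbounded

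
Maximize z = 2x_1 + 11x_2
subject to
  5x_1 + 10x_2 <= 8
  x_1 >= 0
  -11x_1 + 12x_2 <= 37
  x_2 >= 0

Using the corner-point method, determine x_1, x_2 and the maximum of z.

Feasible corners and z = 2x_1 + 11x_2:
  (0, 4/5) → z = 44/5
  (8/5, 0) → z = 16/5
  (0, 0) → z = 0

x_1 = 0, x_2 = 4/5, maximum z = 44/5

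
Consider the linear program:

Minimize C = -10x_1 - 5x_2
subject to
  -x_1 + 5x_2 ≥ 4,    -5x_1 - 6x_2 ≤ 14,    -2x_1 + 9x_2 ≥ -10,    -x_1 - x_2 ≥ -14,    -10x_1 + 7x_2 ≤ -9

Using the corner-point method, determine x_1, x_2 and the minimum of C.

x_1 = 11, x_2 = 3, minimum C = -125

Extreme points and C = -10x_1 - 5x_2:
  (11, 3) → C = -125
  (73/43, 49/43) → C = -975/43
  (107/17, 131/17) → C = -1725/17

The binding constraints are -x_1 + 5x_2 = 4 and -x_1 - x_2 = -14.
Solving simultaneously gives x_1 = 11, x_2 = 3.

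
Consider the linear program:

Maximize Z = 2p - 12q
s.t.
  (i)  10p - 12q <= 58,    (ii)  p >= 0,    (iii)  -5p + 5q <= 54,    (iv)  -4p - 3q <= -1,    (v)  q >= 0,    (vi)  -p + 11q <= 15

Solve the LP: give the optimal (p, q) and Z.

Extreme points and Z = 2p - 12q:
  (29/5, 0) → Z = 58/5
  (409/49, 104/49) → Z = -430/49
  (0, 1/3) → Z = -4
  (0, 15/11) → Z = -180/11
  (1/4, 0) → Z = 1/2

p = 29/5, q = 0, maximum Z = 58/5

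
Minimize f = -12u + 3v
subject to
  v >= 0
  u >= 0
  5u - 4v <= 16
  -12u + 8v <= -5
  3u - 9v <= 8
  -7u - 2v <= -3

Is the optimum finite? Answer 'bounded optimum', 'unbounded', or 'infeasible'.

From the feasible point (8/3, 0), moving in the direction (4, 5) keeps every constraint satisfied while f decreases without bound.

unbounded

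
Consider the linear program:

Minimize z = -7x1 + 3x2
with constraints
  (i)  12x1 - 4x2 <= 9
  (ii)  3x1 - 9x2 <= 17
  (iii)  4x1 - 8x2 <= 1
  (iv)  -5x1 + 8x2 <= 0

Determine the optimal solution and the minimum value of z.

x1 = 17/20, x2 = 3/10, minimum z = -101/20

Vertices and z = -7x1 + 3x2:
  (17/20, 3/10) → z = -101/20
  (18/19, 45/76) → z = -369/76
  (-1, -5/8) → z = 41/8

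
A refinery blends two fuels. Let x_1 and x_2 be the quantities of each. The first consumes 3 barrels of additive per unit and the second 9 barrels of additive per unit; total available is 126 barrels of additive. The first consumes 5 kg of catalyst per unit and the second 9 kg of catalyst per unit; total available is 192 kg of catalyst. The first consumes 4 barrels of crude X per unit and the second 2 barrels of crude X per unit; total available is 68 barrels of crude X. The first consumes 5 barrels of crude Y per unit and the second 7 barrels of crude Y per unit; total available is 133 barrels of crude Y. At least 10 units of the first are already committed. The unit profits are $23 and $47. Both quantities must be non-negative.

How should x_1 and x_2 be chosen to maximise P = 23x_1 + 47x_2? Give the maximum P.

Vertices and P = 23x_1 + 47x_2:
  (17, 0) → P = 391
  (10, 0) → P = 230
  (12, 10) → P = 746
  (10, 32/3) → P = 2194/3

x_1 = 12, x_2 = 10, maximum P = 746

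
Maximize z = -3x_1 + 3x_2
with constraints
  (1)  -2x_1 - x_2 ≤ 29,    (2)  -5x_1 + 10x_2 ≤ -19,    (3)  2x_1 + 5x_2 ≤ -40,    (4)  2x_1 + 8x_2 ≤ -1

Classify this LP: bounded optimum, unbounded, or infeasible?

Corner points and z = -3x_1 + 3x_2:
  (-271/25, -183/25) → z = 264/25
  (-61/9, -238/45) → z = 67/15
The feasible region has finitely many vertices and no improving ray; the maximum is 264/25 at (-271/25, -183/25).

bounded optimum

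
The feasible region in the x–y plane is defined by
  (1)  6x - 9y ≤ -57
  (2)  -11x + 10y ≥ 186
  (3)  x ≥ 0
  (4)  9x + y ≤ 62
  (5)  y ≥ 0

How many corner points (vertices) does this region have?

Of the 10 pairwise boundary intersections, those satisfying every inequality are:
  (0, 93/5)
  (434/101, 2356/101)
  (0, 62)

3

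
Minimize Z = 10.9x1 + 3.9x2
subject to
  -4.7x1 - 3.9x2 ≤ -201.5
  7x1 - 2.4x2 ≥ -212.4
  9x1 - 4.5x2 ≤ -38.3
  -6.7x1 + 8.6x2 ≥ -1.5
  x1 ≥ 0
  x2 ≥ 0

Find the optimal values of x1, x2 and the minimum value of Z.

x1 = 0, x2 = 155/3, minimum Z = 403/2

Vertices and Z = 10.9x1 + 3.9x2:
  (25246/1875, 199351/5625) → Z = 5343377/18750
  (0, 155/3) → Z = 403/2
  (0, 177/2) → Z = 6903/20
The feasible region is unbounded (it extends along (1, 2), (12, 35)), but Z strictly increases along every unbounded feasible direction, so there is no improving ray and the minimum is attained at a vertex.

The optimum lies where -4.7x1 - 3.9x2 = -201.5 and x1 = 0.
Solving simultaneously gives x1 = 0, x2 = 155/3.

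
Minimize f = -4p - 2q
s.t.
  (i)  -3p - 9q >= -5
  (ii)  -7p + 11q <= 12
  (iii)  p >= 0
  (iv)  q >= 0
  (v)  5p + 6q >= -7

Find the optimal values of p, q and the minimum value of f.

p = 5/3, q = 0, minimum f = -20/3

Corner points and f = -4p - 2q:
  (0, 5/9) → f = -10/9
  (5/3, 0) → f = -20/3
  (0, 0) → f = 0

The binding constraints are -3p - 9q = -5 and q = 0.
Solving simultaneously gives p = 5/3, q = 0.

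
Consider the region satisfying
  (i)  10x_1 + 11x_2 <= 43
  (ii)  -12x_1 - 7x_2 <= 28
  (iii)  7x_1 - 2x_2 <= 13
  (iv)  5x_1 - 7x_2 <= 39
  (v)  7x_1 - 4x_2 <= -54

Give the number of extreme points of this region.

3

The feasible vertices (each the meet of two boundaries and inside every other half-plane) are:
  (-609/62, 398/31)
  (-422/117, 841/117)
  (-490/97, 452/97)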